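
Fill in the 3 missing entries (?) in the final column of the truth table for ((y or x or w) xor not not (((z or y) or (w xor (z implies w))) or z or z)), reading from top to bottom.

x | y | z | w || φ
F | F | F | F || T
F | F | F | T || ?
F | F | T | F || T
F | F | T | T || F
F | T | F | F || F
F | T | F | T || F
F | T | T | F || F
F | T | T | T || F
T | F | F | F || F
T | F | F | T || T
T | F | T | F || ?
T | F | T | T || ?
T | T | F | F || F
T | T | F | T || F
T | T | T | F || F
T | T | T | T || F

T, F, F

Row x=F, y=F, z=F, w=T: (y or x or w) = T, not not (((z or y) or (w xor (z implies w))) or z or z) = F, so the formula = T.
Row x=T, y=F, z=T, w=F: (y or x or w) = T, not not (((z or y) or (w xor (z implies w))) or z or z) = T, so the formula = F.
Row x=T, y=F, z=T, w=T: (y or x or w) = T, not not (((z or y) or (w xor (z implies w))) or z or z) = T, so the formula = F.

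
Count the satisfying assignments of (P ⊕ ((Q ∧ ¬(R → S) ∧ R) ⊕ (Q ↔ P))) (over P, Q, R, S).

10

P | Q | R | S | (R → S) | ¬(R → S) | (Q ∧ ¬(R → S) ∧ R) | (Q ↔ P) | φ
- | - | - | - | ------- | -------- | ------------------ | ------- | -
1 | 1 | 1 | 1 |    1    |    0     |         0          |    1    | 0
1 | 1 | 1 | 0 |    0    |    1     |         1          |    1    | 1
1 | 1 | 0 | 1 |    1    |    0     |         0          |    1    | 0
1 | 1 | 0 | 0 |    1    |    0     |         0          |    1    | 0
1 | 0 | 1 | 1 |    1    |    0     |         0          |    0    | 1
1 | 0 | 1 | 0 |    0    |    1     |         0          |    0    | 1
1 | 0 | 0 | 1 |    1    |    0     |         0          |    0    | 1
1 | 0 | 0 | 0 |    1    |    0     |         0          |    0    | 1
0 | 1 | 1 | 1 |    1    |    0     |         0          |    0    | 0
0 | 1 | 1 | 0 |    0    |    1     |         1          |    0    | 1
0 | 1 | 0 | 1 |    1    |    0     |         0          |    0    | 0
0 | 1 | 0 | 0 |    1    |    0     |         0          |    0    | 0
0 | 0 | 1 | 1 |    1    |    0     |         0          |    1    | 1
0 | 0 | 1 | 0 |    0    |    1     |         0          |    1    | 1
0 | 0 | 0 | 1 |    1    |    0     |         0          |    1    | 1
0 | 0 | 0 | 0 |    1    |    0     |         0          |    1    | 1
The formula is true on 10 of the 16 rows.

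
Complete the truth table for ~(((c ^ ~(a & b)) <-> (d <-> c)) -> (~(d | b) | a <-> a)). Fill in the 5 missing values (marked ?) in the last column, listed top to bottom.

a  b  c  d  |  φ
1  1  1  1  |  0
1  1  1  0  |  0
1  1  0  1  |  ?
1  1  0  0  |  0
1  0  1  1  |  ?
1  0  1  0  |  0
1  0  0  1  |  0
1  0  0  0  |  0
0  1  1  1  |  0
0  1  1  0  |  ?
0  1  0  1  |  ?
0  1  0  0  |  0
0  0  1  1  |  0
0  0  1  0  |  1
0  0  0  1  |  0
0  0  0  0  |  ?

0, 0, 0, 0, 1

Row a=1, b=1, c=0, d=1: ((c ^ ~(a & b)) <-> (d <-> c)) = 1, (~(d | b) | a <-> a) = 1, (((c ^ ~(a & b)) <-> (d <-> c)) -> (~(d | b) | a <-> a)) = 1, so the formula = 0.
Row a=1, b=0, c=1, d=1: ((c ^ ~(a & b)) <-> (d <-> c)) = 0, (~(d | b) | a <-> a) = 1, (((c ^ ~(a & b)) <-> (d <-> c)) -> (~(d | b) | a <-> a)) = 1, so the formula = 0.
Row a=0, b=1, c=1, d=0: ((c ^ ~(a & b)) <-> (d <-> c)) = 1, (~(d | b) | a <-> a) = 1, (((c ^ ~(a & b)) <-> (d <-> c)) -> (~(d | b) | a <-> a)) = 1, so the formula = 0.
Row a=0, b=1, c=0, d=1: ((c ^ ~(a & b)) <-> (d <-> c)) = 0, (~(d | b) | a <-> a) = 1, (((c ^ ~(a & b)) <-> (d <-> c)) -> (~(d | b) | a <-> a)) = 1, so the formula = 0.
Row a=0, b=0, c=0, d=0: ((c ^ ~(a & b)) <-> (d <-> c)) = 1, (~(d | b) | a <-> a) = 0, (((c ^ ~(a & b)) <-> (d <-> c)) -> (~(d | b) | a <-> a)) = 0, so the formula = 1.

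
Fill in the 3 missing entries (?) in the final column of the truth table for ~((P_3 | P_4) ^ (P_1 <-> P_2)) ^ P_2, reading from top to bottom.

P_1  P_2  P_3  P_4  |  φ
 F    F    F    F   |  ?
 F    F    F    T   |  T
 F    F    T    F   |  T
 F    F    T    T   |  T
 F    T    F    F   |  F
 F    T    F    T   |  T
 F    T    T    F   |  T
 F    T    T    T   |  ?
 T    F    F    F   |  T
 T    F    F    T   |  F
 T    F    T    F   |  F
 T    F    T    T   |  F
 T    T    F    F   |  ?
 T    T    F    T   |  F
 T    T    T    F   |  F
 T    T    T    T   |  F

Row P_1=F, P_2=F, P_3=F, P_4=F: ~((P_3 | P_4) ^ (P_1 <-> P_2)) = F, so the formula = F.
Row P_1=F, P_2=T, P_3=T, P_4=T: ~((P_3 | P_4) ^ (P_1 <-> P_2)) = F, so the formula = T.
Row P_1=T, P_2=T, P_3=F, P_4=F: ~((P_3 | P_4) ^ (P_1 <-> P_2)) = F, so the formula = T.

F, T, T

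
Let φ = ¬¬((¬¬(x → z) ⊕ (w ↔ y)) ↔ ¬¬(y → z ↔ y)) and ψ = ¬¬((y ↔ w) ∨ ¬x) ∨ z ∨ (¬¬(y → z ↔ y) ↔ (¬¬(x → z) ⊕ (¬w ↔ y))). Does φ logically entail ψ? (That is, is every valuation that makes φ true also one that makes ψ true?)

x  y  z  w  |  φ  ψ
1  1  1  1  |  0  1
1  1  1  0  |  1  1
1  1  0  1  |  0  1
1  1  0  0  |  1  0
1  0  1  1  |  0  1
1  0  1  0  |  1  1
1  0  0  1  |  1  0
1  0  0  0  |  0  1
0  1  1  1  |  0  1
0  1  1  0  |  1  1
0  1  0  1  |  1  1
0  1  0  0  |  0  1
0  0  1  1  |  0  1
0  0  1  0  |  1  1
0  0  0  1  |  0  1
0  0  0  0  |  1  1
At x=1, y=1, z=0, w=0 we have φ true but ψ false, so φ does not entail ψ.

no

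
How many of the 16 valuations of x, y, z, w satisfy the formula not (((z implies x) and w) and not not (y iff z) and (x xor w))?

15

x | y | z | w | (z implies x) | ((z implies x) and w) | (y iff z) | not (y iff z) | not not (y iff z) | (x xor w) | φ
- | - | - | - | ------------- | --------------------- | --------- | ------------- | ----------------- | --------- | -
T | T | T | T |       T       |           T           |     T     |       F       |         T         |     F     | T
T | T | T | F |       T       |           F           |     T     |       F       |         T         |     T     | T
T | T | F | T |       T       |           T           |     F     |       T       |         F         |     F     | T
T | T | F | F |       T       |           F           |     F     |       T       |         F         |     T     | T
T | F | T | T |       T       |           T           |     F     |       T       |         F         |     F     | T
T | F | T | F |       T       |           F           |     F     |       T       |         F         |     T     | T
T | F | F | T |       T       |           T           |     T     |       F       |         T         |     F     | T
T | F | F | F |       T       |           F           |     T     |       F       |         T         |     T     | T
F | T | T | T |       F       |           F           |     T     |       F       |         T         |     T     | T
F | T | T | F |       F       |           F           |     T     |       F       |         T         |     F     | T
F | T | F | T |       T       |           T           |     F     |       T       |         F         |     T     | T
F | T | F | F |       T       |           F           |     F     |       T       |         F         |     F     | T
F | F | T | T |       F       |           F           |     F     |       T       |         F         |     T     | T
F | F | T | F |       F       |           F           |     F     |       T       |         F         |     F     | T
F | F | F | T |       T       |           T           |     T     |       F       |         T         |     T     | F
F | F | F | F |       T       |           F           |     T     |       F       |         T         |     F     | T
The formula is true on 15 of the 16 rows.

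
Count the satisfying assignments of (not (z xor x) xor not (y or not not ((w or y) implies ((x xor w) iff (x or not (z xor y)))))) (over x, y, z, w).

9

x | y | z | w | (z xor x) | not (z xor x) | (w or y) | (x xor w) | (z xor y) | not (z xor y) | (x or not (z xor y)) | φ
- | - | - | - | --------- | ------------- | -------- | --------- | --------- | ------------- | -------------------- | -
T | T | T | T |     F     |       T       |    T     |     F     |     F     |       T       |          T           | T
T | T | T | F |     F     |       T       |    T     |     T     |     F     |       T       |          T           | T
T | T | F | T |     T     |       F       |    T     |     F     |     T     |       F       |          T           | F
T | T | F | F |     T     |       F       |    T     |     T     |     T     |       F       |          T           | F
T | F | T | T |     F     |       T       |    T     |     F     |     T     |       F       |          T           | F
T | F | T | F |     F     |       T       |    F     |     T     |     T     |       F       |          T           | T
T | F | F | T |     T     |       F       |    T     |     F     |     F     |       T       |          T           | T
T | F | F | F |     T     |       F       |    F     |     T     |     F     |       T       |          T           | F
F | T | T | T |     T     |       F       |    T     |     T     |     F     |       T       |          T           | F
F | T | T | F |     T     |       F       |    T     |     F     |     F     |       T       |          T           | F
F | T | F | T |     F     |       T       |    T     |     T     |     T     |       F       |          F           | T
F | T | F | F |     F     |       T       |    T     |     F     |     T     |       F       |          F           | T
F | F | T | T |     T     |       F       |    T     |     T     |     T     |       F       |          F           | T
F | F | T | F |     T     |       F       |    F     |     F     |     T     |       F       |          F           | F
F | F | F | T |     F     |       T       |    T     |     T     |     F     |       T       |          T           | T
F | F | F | F |     F     |       T       |    F     |     F     |     F     |       T       |          T           | T
The formula is true on 9 of the 16 rows.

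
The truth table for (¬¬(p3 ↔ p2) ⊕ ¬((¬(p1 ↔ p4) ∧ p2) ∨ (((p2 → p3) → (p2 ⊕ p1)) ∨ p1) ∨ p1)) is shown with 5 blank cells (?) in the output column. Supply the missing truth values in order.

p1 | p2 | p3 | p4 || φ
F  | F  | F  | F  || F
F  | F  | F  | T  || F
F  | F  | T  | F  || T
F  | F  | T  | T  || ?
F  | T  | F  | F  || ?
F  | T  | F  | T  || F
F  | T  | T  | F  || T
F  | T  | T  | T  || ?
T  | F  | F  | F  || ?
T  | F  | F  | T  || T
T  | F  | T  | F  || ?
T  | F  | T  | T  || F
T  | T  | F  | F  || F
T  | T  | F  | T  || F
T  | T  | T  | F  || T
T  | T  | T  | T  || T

Row p1=F, p2=F, p3=T, p4=T: ¬¬(p3 ↔ p2) = F, ¬((¬(p1 ↔ p4) ∧ p2) ∨ (((p2 → p3) → (p2 ⊕ p1)) ∨ p1) ∨ p1) = T, so the formula = T.
Row p1=F, p2=T, p3=F, p4=F: ¬¬(p3 ↔ p2) = F, ¬((¬(p1 ↔ p4) ∧ p2) ∨ (((p2 → p3) → (p2 ⊕ p1)) ∨ p1) ∨ p1) = F, so the formula = F.
Row p1=F, p2=T, p3=T, p4=T: ¬¬(p3 ↔ p2) = T, ¬((¬(p1 ↔ p4) ∧ p2) ∨ (((p2 → p3) → (p2 ⊕ p1)) ∨ p1) ∨ p1) = F, so the formula = T.
Row p1=T, p2=F, p3=F, p4=F: ¬¬(p3 ↔ p2) = T, ¬((¬(p1 ↔ p4) ∧ p2) ∨ (((p2 → p3) → (p2 ⊕ p1)) ∨ p1) ∨ p1) = F, so the formula = T.
Row p1=T, p2=F, p3=T, p4=F: ¬¬(p3 ↔ p2) = F, ¬((¬(p1 ↔ p4) ∧ p2) ∨ (((p2 → p3) → (p2 ⊕ p1)) ∨ p1) ∨ p1) = F, so the formula = F.

T, F, T, T, F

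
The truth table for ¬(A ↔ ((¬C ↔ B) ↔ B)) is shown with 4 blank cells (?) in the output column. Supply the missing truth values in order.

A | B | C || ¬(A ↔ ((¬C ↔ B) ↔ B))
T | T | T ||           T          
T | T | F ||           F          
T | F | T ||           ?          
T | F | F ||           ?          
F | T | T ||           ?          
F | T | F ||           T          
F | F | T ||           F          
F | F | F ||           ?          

T, F, F, T

Row A=T, B=F, C=T: ((¬C ↔ B) ↔ B) = F, (A ↔ ((¬C ↔ B) ↔ B)) = F, so ¬(A ↔ ((¬C ↔ B) ↔ B)) = T.
Row A=T, B=F, C=F: ((¬C ↔ B) ↔ B) = T, (A ↔ ((¬C ↔ B) ↔ B)) = T, so ¬(A ↔ ((¬C ↔ B) ↔ B)) = F.
Row A=F, B=T, C=T: ((¬C ↔ B) ↔ B) = F, (A ↔ ((¬C ↔ B) ↔ B)) = T, so ¬(A ↔ ((¬C ↔ B) ↔ B)) = F.
Row A=F, B=F, C=F: ((¬C ↔ B) ↔ B) = T, (A ↔ ((¬C ↔ B) ↔ B)) = F, so ¬(A ↔ ((¬C ↔ B) ↔ B)) = T.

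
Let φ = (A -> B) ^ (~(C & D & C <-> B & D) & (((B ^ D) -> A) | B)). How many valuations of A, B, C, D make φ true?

11

A  B  C  D     (A -> B)  (D & C)  (C & (D & C))  (B & D)  ((C & (D & C)) <-> (B & D))  ~((C & (D & C)) <-> (B & D))  (B ^ D)  ((B ^ D) -> A)  (((B ^ D) -> A) | B)  φ
T  T  T  T        T         T           T           T                  T                            F                   F           T                  T            T
T  T  T  F        T         F           F           F                  T                            F                   T           T                  T            T
T  T  F  T        T         F           F           T                  F                            T                   F           T                  T            F
T  T  F  F        T         F           F           F                  T                            F                   T           T                  T            T
T  F  T  T        F         T           T           F                  F                            T                   T           T                  T            T
T  F  T  F        F         F           F           F                  T                            F                   F           T                  T            F
T  F  F  T        F         F           F           F                  T                            F                   T           T                  T            F
T  F  F  F        F         F           F           F                  T                            F                   F           T                  T            F
F  T  T  T        T         T           T           T                  T                            F                   F           T                  T            T
F  T  T  F        T         F           F           F                  T                            F                   T           F                  T            T
F  T  F  T        T         F           F           T                  F                            T                   F           T                  T            F
F  T  F  F        T         F           F           F                  T                            F                   T           F                  T            T
F  F  T  T        T         T           T           F                  F                            T                   T           F                  F            T
F  F  T  F        T         F           F           F                  T                            F                   F           T                  T            T
F  F  F  T        T         F           F           F                  T                            F                   T           F                  F            T
F  F  F  F        T         F           F           F                  T                            F                   F           T                  T            T
The formula is true on 11 of the 16 rows.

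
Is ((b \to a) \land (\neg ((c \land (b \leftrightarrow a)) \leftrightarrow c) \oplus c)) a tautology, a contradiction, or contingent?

a | b | c || φ
F | F | F || F
F | F | T || T
F | T | F || F
F | T | T || F
T | F | F || F
T | F | T || F
T | T | F || F
T | T | T || T
2 of 8 rows are T, so the formula is contingent.

contingent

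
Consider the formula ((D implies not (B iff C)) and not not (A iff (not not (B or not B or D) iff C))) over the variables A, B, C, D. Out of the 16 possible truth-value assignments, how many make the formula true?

A  B  C  D  |  (B iff C)  not (B iff C)  (D implies not (B iff C))  not B  (B or not B or D)  not (B or not B or D)  not not (B or not B or D)  φ
1  1  1  1  |      1            0                    0                0            1                    0                        1              0
1  1  1  0  |      1            0                    1                0            1                    0                        1              1
1  1  0  1  |      0            1                    1                0            1                    0                        1              0
1  1  0  0  |      0            1                    1                0            1                    0                        1              0
1  0  1  1  |      0            1                    1                1            1                    0                        1              1
1  0  1  0  |      0            1                    1                1            1                    0                        1              1
1  0  0  1  |      1            0                    0                1            1                    0                        1              0
1  0  0  0  |      1            0                    1                1            1                    0                        1              0
0  1  1  1  |      1            0                    0                0            1                    0                        1              0
0  1  1  0  |      1            0                    1                0            1                    0                        1              0
0  1  0  1  |      0            1                    1                0            1                    0                        1              1
0  1  0  0  |      0            1                    1                0            1                    0                        1              1
0  0  1  1  |      0            1                    1                1            1                    0                        1              0
0  0  1  0  |      0            1                    1                1            1                    0                        1              0
0  0  0  1  |      1            0                    0                1            1                    0                        1              0
0  0  0  0  |      1            0                    1                1            1                    0                        1              1
The formula is true on 6 of the 16 rows.

6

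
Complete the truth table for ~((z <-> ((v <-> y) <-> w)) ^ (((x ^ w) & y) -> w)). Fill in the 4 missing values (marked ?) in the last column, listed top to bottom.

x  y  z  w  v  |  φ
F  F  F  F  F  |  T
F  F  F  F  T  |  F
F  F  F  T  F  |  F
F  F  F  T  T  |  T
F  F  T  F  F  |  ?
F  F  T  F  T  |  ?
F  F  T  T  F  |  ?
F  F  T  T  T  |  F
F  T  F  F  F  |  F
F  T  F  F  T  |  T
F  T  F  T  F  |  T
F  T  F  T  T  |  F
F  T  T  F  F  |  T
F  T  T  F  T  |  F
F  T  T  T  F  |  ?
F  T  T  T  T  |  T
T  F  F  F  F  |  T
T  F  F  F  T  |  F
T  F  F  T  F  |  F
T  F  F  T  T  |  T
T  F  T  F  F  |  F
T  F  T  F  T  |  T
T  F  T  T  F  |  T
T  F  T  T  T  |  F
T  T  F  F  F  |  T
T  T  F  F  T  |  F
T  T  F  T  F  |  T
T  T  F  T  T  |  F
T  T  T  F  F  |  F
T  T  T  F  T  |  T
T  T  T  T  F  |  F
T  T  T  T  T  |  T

F, T, T, F

Row x=F, y=F, z=T, w=F, v=F: (z <-> ((v <-> y) <-> w)) = F, (((x ^ w) & y) -> w) = T, ((z <-> ((v <-> y) <-> w)) ^ (((x ^ w) & y) -> w)) = T, so the formula = F.
Row x=F, y=F, z=T, w=F, v=T: (z <-> ((v <-> y) <-> w)) = T, (((x ^ w) & y) -> w) = T, ((z <-> ((v <-> y) <-> w)) ^ (((x ^ w) & y) -> w)) = F, so the formula = T.
Row x=F, y=F, z=T, w=T, v=F: (z <-> ((v <-> y) <-> w)) = T, (((x ^ w) & y) -> w) = T, ((z <-> ((v <-> y) <-> w)) ^ (((x ^ w) & y) -> w)) = F, so the formula = T.
Row x=F, y=T, z=T, w=T, v=F: (z <-> ((v <-> y) <-> w)) = F, (((x ^ w) & y) -> w) = T, ((z <-> ((v <-> y) <-> w)) ^ (((x ^ w) & y) -> w)) = T, so the formula = F.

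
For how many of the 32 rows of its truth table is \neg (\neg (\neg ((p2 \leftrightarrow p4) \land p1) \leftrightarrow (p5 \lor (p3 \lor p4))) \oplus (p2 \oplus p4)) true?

p1 | p2 | p3 | p4 | p5 | φ
-- | -- | -- | -- | -- | -
F  | F  | F  | F  | F  | F
F  | F  | F  | F  | T  | T
F  | F  | F  | T  | F  | F
F  | F  | F  | T  | T  | F
F  | F  | T  | F  | F  | T
F  | F  | T  | F  | T  | T
F  | F  | T  | T  | F  | F
F  | F  | T  | T  | T  | F
F  | T  | F  | F  | F  | T
F  | T  | F  | F  | T  | F
F  | T  | F  | T  | F  | T
F  | T  | F  | T  | T  | T
F  | T  | T  | F  | F  | F
F  | T  | T  | F  | T  | F
F  | T  | T  | T  | F  | T
F  | T  | T  | T  | T  | T
T  | F  | F  | F  | F  | T
T  | F  | F  | F  | T  | F
T  | F  | F  | T  | F  | F
T  | F  | F  | T  | T  | F
T  | F  | T  | F  | F  | F
T  | F  | T  | F  | T  | F
T  | F  | T  | T  | F  | F
T  | F  | T  | T  | T  | F
T  | T  | F  | F  | F  | T
T  | T  | F  | F  | T  | F
T  | T  | F  | T  | F  | F
T  | T  | F  | T  | T  | F
T  | T  | T  | F  | F  | F
T  | T  | T  | F  | T  | F
T  | T  | T  | T  | F  | F
T  | T  | T  | T  | T  | F
The formula is true on 10 of the 32 rows.

10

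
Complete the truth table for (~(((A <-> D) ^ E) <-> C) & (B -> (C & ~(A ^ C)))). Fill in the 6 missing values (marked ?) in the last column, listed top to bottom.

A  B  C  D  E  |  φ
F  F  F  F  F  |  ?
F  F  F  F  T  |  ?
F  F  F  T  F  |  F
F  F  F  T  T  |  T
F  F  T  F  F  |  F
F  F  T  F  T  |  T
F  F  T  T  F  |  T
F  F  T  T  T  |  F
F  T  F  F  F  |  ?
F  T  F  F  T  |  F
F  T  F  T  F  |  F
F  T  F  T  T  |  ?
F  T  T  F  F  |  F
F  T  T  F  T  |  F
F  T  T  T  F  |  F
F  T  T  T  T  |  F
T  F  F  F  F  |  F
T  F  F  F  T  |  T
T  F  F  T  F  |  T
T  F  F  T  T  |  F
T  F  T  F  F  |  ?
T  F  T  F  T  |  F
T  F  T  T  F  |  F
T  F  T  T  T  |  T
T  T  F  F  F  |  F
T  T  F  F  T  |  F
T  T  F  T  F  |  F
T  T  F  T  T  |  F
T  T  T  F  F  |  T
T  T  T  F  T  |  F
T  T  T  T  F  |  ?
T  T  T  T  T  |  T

Row A=F, B=F, C=F, D=F, E=F: ~(((A <-> D) ^ E) <-> C) = T, (B -> (C & ~(A ^ C))) = T, so the formula = T.
Row A=F, B=F, C=F, D=F, E=T: ~(((A <-> D) ^ E) <-> C) = F, (B -> (C & ~(A ^ C))) = T, so the formula = F.
Row A=F, B=T, C=F, D=F, E=F: ~(((A <-> D) ^ E) <-> C) = T, (B -> (C & ~(A ^ C))) = F, so the formula = F.
Row A=F, B=T, C=F, D=T, E=T: ~(((A <-> D) ^ E) <-> C) = T, (B -> (C & ~(A ^ C))) = F, so the formula = F.
Row A=T, B=F, C=T, D=F, E=F: ~(((A <-> D) ^ E) <-> C) = T, (B -> (C & ~(A ^ C))) = T, so the formula = T.
Row A=T, B=T, C=T, D=T, E=F: ~(((A <-> D) ^ E) <-> C) = F, (B -> (C & ~(A ^ C))) = T, so the formula = F.

T, F, F, F, T, F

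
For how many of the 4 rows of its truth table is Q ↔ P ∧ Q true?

3

P | Q || (P ∧ Q) | (Q ↔ (P ∧ Q))
T | T ||    T    |       T      
T | F ||    F    |       T      
F | T ||    F    |       F      
F | F ||    F    |       T      
The formula is true on 3 of the 4 rows.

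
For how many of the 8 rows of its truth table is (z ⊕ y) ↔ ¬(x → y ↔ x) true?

4

x | y | z || (z ⊕ y) | (x → y) | ((x → y) ↔ x) | ¬((x → y) ↔ x) | ((z ⊕ y) ↔ ¬((x → y) ↔ x))
T | T | T ||    F    |    T    |       T       |       F        |             T             
T | T | F ||    T    |    T    |       T       |       F        |             F             
T | F | T ||    T    |    F    |       F       |       T        |             T             
T | F | F ||    F    |    F    |       F       |       T        |             F             
F | T | T ||    F    |    T    |       F       |       T        |             F             
F | T | F ||    T    |    T    |       F       |       T        |             T             
F | F | T ||    T    |    T    |       F       |       T        |             T             
F | F | F ||    F    |    T    |       F       |       T        |             F             
The formula is true on 4 of the 8 rows.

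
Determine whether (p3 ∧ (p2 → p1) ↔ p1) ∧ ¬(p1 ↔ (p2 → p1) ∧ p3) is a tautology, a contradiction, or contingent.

p1  p2  p3  |  φ
F   F   F   |  F
F   F   T   |  F
F   T   F   |  F
F   T   T   |  F
T   F   F   |  F
T   F   T   |  F
T   T   F   |  F
T   T   T   |  F
Every row is F, so the formula is a contradiction.

contradiction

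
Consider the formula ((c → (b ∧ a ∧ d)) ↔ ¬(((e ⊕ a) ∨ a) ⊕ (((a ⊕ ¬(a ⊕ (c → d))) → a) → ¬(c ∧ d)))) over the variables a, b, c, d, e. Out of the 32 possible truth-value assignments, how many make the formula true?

a | b | c | d | e || φ
F | F | F | F | F || F
F | F | F | F | T || T
F | F | F | T | F || F
F | F | F | T | T || T
F | F | T | F | F || T
F | F | T | F | T || F
F | F | T | T | F || F
F | F | T | T | T || T
F | T | F | F | F || F
F | T | F | F | T || T
F | T | F | T | F || F
F | T | F | T | T || T
F | T | T | F | F || T
F | T | T | F | T || F
F | T | T | T | F || F
F | T | T | T | T || T
T | F | F | F | F || T
T | F | F | F | T || T
T | F | F | T | F || T
T | F | F | T | T || T
T | F | T | F | F || F
T | F | T | F | T || F
T | F | T | T | F || T
T | F | T | T | T || T
T | T | F | F | F || T
T | T | F | F | T || T
T | T | F | T | F || T
T | T | F | T | T || T
T | T | T | F | F || F
T | T | T | F | T || F
T | T | T | T | F || F
T | T | T | T | T || F
The formula is true on 18 of the 32 rows.

18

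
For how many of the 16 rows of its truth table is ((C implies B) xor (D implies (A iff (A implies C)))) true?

A | B | C | D | (C implies B) | (A implies C) | (A iff (A implies C)) | φ
- | - | - | - | ------------- | ------------- | --------------------- | -
T | T | T | T |       T       |       T       |           T           | F
T | T | T | F |       T       |       T       |           T           | F
T | T | F | T |       T       |       F       |           F           | T
T | T | F | F |       T       |       F       |           F           | F
T | F | T | T |       F       |       T       |           T           | T
T | F | T | F |       F       |       T       |           T           | T
T | F | F | T |       T       |       F       |           F           | T
T | F | F | F |       T       |       F       |           F           | F
F | T | T | T |       T       |       T       |           F           | T
F | T | T | F |       T       |       T       |           F           | F
F | T | F | T |       T       |       T       |           F           | T
F | T | F | F |       T       |       T       |           F           | F
F | F | T | T |       F       |       T       |           F           | F
F | F | T | F |       F       |       T       |           F           | T
F | F | F | T |       T       |       T       |           F           | T
F | F | F | F |       T       |       T       |           F           | F
The formula is true on 8 of the 16 rows.

8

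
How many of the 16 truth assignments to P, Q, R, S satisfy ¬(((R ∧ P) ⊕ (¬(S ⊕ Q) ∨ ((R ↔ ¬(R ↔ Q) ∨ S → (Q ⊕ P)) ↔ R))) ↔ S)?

P | Q | R | S | (R ∧ P) | (S ⊕ Q) | ¬(S ⊕ Q) | (R ↔ Q) | ¬(R ↔ Q) | (¬(R ↔ Q) ∨ S) | (Q ⊕ P) | ((¬(R ↔ Q) ∨ S) → (Q ⊕ P)) | φ
- | - | - | - | ------- | ------- | -------- | ------- | -------- | -------------- | ------- | -------------------------- | -
1 | 1 | 1 | 1 |    1    |    0    |    1     |    1    |    0     |       1        |    0    |             0              | 1
1 | 1 | 1 | 0 |    1    |    1    |    0     |    1    |    0     |       0        |    0    |             1              | 0
1 | 1 | 0 | 1 |    0    |    0    |    1     |    0    |    1     |       1        |    0    |             0              | 0
1 | 1 | 0 | 0 |    0    |    1    |    0     |    0    |    1     |       1        |    0    |             0              | 0
1 | 0 | 1 | 1 |    1    |    1    |    0     |    0    |    1     |       1        |    1    |             1              | 1
1 | 0 | 1 | 0 |    1    |    0    |    1     |    0    |    1     |       1        |    1    |             1              | 0
1 | 0 | 0 | 1 |    0    |    1    |    0     |    1    |    0     |       1        |    1    |             1              | 0
1 | 0 | 0 | 0 |    0    |    0    |    1     |    1    |    0     |       0        |    1    |             1              | 1
0 | 1 | 1 | 1 |    0    |    0    |    1     |    1    |    0     |       1        |    1    |             1              | 0
0 | 1 | 1 | 0 |    0    |    1    |    0     |    1    |    0     |       0        |    1    |             1              | 1
0 | 1 | 0 | 1 |    0    |    0    |    1     |    0    |    1     |       1        |    1    |             1              | 0
0 | 1 | 0 | 0 |    0    |    1    |    0     |    0    |    1     |       1        |    1    |             1              | 1
0 | 0 | 1 | 1 |    0    |    1    |    0     |    0    |    1     |       1        |    0    |             0              | 1
0 | 0 | 1 | 0 |    0    |    0    |    1     |    0    |    1     |       1        |    0    |             0              | 1
0 | 0 | 0 | 1 |    0    |    1    |    0     |    1    |    0     |       1        |    0    |             0              | 1
0 | 0 | 0 | 0 |    0    |    0    |    1     |    1    |    0     |       0        |    0    |             1              | 1
The formula is true on 9 of the 16 rows.

9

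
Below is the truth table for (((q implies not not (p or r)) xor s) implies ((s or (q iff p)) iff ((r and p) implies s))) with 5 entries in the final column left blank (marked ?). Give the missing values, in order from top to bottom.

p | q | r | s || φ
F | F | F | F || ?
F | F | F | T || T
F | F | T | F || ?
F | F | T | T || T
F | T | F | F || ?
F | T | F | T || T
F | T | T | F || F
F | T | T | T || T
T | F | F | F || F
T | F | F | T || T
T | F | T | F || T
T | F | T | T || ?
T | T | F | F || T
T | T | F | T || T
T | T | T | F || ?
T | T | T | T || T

Row p=F, q=F, r=F, s=F: ((q implies not not (p or r)) xor s) = T, ((s or (q iff p)) iff ((r and p) implies s)) = T, so the formula = T.
Row p=F, q=F, r=T, s=F: ((q implies not not (p or r)) xor s) = T, ((s or (q iff p)) iff ((r and p) implies s)) = T, so the formula = T.
Row p=F, q=T, r=F, s=F: ((q implies not not (p or r)) xor s) = F, ((s or (q iff p)) iff ((r and p) implies s)) = F, so the formula = T.
Row p=T, q=F, r=T, s=T: ((q implies not not (p or r)) xor s) = F, ((s or (q iff p)) iff ((r and p) implies s)) = T, so the formula = T.
Row p=T, q=T, r=T, s=F: ((q implies not not (p or r)) xor s) = T, ((s or (q iff p)) iff ((r and p) implies s)) = F, so the formula = F.

T, T, T, T, F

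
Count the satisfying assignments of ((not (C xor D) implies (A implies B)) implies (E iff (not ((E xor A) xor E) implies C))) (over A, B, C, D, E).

18

A | B | C | D | E | φ
- | - | - | - | - | -
F | F | F | F | F | T
F | F | F | F | T | F
F | F | F | T | F | T
F | F | F | T | T | F
F | F | T | F | F | F
F | F | T | F | T | T
F | F | T | T | F | F
F | F | T | T | T | T
F | T | F | F | F | T
F | T | F | F | T | F
F | T | F | T | F | T
F | T | F | T | T | F
F | T | T | F | F | F
F | T | T | F | T | T
F | T | T | T | F | F
F | T | T | T | T | T
T | F | F | F | F | T
T | F | F | F | T | T
T | F | F | T | F | F
T | F | F | T | T | T
T | F | T | F | F | F
T | F | T | F | T | T
T | F | T | T | F | T
T | F | T | T | T | T
T | T | F | F | F | F
T | T | F | F | T | T
T | T | F | T | F | F
T | T | F | T | T | T
T | T | T | F | F | F
T | T | T | F | T | T
T | T | T | T | F | F
T | T | T | T | T | T
The formula is true on 18 of the 32 rows.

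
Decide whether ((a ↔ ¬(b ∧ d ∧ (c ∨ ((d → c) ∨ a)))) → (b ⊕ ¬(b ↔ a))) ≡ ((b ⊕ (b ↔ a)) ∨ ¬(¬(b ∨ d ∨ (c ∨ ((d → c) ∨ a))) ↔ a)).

not equivalent

a | b | c | d || φ | ψ
T | T | T | T || T | T
T | T | T | F || T | T
T | T | F | T || T | T
T | T | F | F || T | T
T | F | T | T || T | T
T | F | T | F || T | T
T | F | F | T || T | T
T | F | F | F || T | T
F | T | T | T || F | T
F | T | T | F || T | T
F | T | F | T || T | T
F | T | F | F || T | T
F | F | T | T || T | T
F | F | T | F || T | T
F | F | F | T || T | T
F | F | F | F || T | T
The columns differ at a=F, b=T, c=T, d=T (φ=F, ψ=T), so they are not equivalent.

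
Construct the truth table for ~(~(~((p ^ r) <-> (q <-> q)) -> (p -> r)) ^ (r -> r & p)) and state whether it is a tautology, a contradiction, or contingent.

p | q | r | (p ^ r) | (q <-> q) | ((p ^ r) <-> (q <-> q)) | ~((p ^ r) <-> (q <-> q)) | (p -> r) | (r & p) | (r -> (r & p)) | φ
- | - | - | ------- | --------- | ----------------------- | ------------------------ | -------- | ------- | -------------- | -
T | T | T |    F    |     T     |            F            |            T             |    T     |    T    |       T        | F
T | T | F |    T    |     T     |            T            |            F             |    F     |    F    |       T        | F
T | F | T |    F    |     T     |            F            |            T             |    T     |    T    |       T        | F
T | F | F |    T    |     T     |            T            |            F             |    F     |    F    |       T        | F
F | T | T |    T    |     T     |            T            |            F             |    T     |    F    |       F        | T
F | T | F |    F    |     T     |            F            |            T             |    T     |    F    |       T        | F
F | F | T |    T    |     T     |            T            |            F             |    T     |    F    |       F        | T
F | F | F |    F    |     T     |            F            |            T             |    T     |    F    |       T        | F
2 of 8 rows are T, so the formula is contingent.

contingent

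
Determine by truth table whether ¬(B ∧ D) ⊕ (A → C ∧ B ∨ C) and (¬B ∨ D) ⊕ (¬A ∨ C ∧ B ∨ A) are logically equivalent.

A | B | C | D | φ | ψ
- | - | - | - | - | -
0 | 0 | 0 | 0 | 0 | 0
0 | 0 | 0 | 1 | 0 | 0
0 | 0 | 1 | 0 | 0 | 0
0 | 0 | 1 | 1 | 0 | 0
0 | 1 | 0 | 0 | 0 | 1
0 | 1 | 0 | 1 | 1 | 0
0 | 1 | 1 | 0 | 0 | 1
0 | 1 | 1 | 1 | 1 | 0
1 | 0 | 0 | 0 | 1 | 0
1 | 0 | 0 | 1 | 1 | 0
1 | 0 | 1 | 0 | 0 | 0
1 | 0 | 1 | 1 | 0 | 0
1 | 1 | 0 | 0 | 1 | 1
1 | 1 | 0 | 1 | 0 | 0
1 | 1 | 1 | 0 | 0 | 1
1 | 1 | 1 | 1 | 1 | 0
The columns differ at A=0, B=1, C=0, D=0 (φ=0, ψ=1), so they are not equivalent.

not equivalent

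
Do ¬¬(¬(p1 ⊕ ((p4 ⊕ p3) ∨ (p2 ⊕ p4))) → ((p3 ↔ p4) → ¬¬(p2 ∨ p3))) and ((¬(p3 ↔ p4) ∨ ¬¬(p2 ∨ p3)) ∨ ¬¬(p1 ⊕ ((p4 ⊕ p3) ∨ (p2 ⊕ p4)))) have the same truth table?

equivalent

p1 | p2 | p3 | p4 || φ | ψ
F  | F  | F  | F  || F | F
F  | F  | F  | T  || T | T
F  | F  | T  | F  || T | T
F  | F  | T  | T  || T | T
F  | T  | F  | F  || T | T
F  | T  | F  | T  || T | T
F  | T  | T  | F  || T | T
F  | T  | T  | T  || T | T
T  | F  | F  | F  || T | T
T  | F  | F  | T  || T | T
T  | F  | T  | F  || T | T
T  | F  | T  | T  || T | T
T  | T  | F  | F  || T | T
T  | T  | F  | T  || T | T
T  | T  | T  | F  || T | T
T  | T  | T  | T  || T | T
The columns for φ and ψ agree on every row, so they are logically equivalent.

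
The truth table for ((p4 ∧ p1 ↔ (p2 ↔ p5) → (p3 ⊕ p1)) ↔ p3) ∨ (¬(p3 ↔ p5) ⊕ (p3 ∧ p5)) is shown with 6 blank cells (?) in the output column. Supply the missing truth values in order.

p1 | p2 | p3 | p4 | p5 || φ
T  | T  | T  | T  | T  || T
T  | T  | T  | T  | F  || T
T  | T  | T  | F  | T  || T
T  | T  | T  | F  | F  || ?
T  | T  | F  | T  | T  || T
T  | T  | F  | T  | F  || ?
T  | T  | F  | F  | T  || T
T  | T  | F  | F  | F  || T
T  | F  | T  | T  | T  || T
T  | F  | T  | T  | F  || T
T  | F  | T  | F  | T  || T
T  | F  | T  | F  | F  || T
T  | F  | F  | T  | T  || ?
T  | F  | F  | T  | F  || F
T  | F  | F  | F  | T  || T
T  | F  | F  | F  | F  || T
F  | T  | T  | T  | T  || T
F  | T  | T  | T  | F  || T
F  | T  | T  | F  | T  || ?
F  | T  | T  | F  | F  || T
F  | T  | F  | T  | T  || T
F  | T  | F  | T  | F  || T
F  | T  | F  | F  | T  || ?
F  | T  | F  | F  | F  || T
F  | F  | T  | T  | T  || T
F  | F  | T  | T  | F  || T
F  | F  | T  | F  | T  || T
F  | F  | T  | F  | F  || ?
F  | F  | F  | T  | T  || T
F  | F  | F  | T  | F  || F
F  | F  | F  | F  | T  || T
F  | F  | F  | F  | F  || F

T, F, T, T, T, T

Row p1=T, p2=T, p3=T, p4=F, p5=F: ((p4 ∧ p1 ↔ (p2 ↔ p5) → (p3 ⊕ p1)) ↔ p3) = F, (¬(p3 ↔ p5) ⊕ (p3 ∧ p5)) = T, so the formula = T.
Row p1=T, p2=T, p3=F, p4=T, p5=F: ((p4 ∧ p1 ↔ (p2 ↔ p5) → (p3 ⊕ p1)) ↔ p3) = F, (¬(p3 ↔ p5) ⊕ (p3 ∧ p5)) = F, so the formula = F.
Row p1=T, p2=F, p3=F, p4=T, p5=T: ((p4 ∧ p1 ↔ (p2 ↔ p5) → (p3 ⊕ p1)) ↔ p3) = F, (¬(p3 ↔ p5) ⊕ (p3 ∧ p5)) = T, so the formula = T.
Row p1=F, p2=T, p3=T, p4=F, p5=T: ((p4 ∧ p1 ↔ (p2 ↔ p5) → (p3 ⊕ p1)) ↔ p3) = F, (¬(p3 ↔ p5) ⊕ (p3 ∧ p5)) = T, so the formula = T.
Row p1=F, p2=T, p3=F, p4=F, p5=T: ((p4 ∧ p1 ↔ (p2 ↔ p5) → (p3 ⊕ p1)) ↔ p3) = F, (¬(p3 ↔ p5) ⊕ (p3 ∧ p5)) = T, so the formula = T.
Row p1=F, p2=F, p3=T, p4=F, p5=F: ((p4 ∧ p1 ↔ (p2 ↔ p5) → (p3 ⊕ p1)) ↔ p3) = F, (¬(p3 ↔ p5) ⊕ (p3 ∧ p5)) = T, so the formula = T.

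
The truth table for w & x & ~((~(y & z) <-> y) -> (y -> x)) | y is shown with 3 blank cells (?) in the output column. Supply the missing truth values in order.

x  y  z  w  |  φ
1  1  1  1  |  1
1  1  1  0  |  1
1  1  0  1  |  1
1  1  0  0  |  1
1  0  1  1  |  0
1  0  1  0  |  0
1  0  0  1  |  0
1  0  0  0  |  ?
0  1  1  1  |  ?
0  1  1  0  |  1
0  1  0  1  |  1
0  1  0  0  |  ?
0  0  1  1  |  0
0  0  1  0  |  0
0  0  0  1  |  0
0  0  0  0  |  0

Row x=1, y=0, z=0, w=0: (w & x & ~((~(y & z) <-> y) -> (y -> x))) = 0, so the formula = 0.
Row x=0, y=1, z=1, w=1: (w & x & ~((~(y & z) <-> y) -> (y -> x))) = 0, so the formula = 1.
Row x=0, y=1, z=0, w=0: (w & x & ~((~(y & z) <-> y) -> (y -> x))) = 0, so the formula = 1.

0, 1, 1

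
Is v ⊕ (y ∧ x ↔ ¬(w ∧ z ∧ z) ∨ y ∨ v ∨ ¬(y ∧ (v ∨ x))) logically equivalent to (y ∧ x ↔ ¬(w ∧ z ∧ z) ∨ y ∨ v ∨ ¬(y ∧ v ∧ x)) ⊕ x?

not equivalent

x | y | z | w | v || φ | ψ
0 | 0 | 0 | 0 | 0 || 0 | 0
0 | 0 | 0 | 0 | 1 || 1 | 0
0 | 0 | 0 | 1 | 0 || 0 | 0
0 | 0 | 0 | 1 | 1 || 1 | 0
0 | 0 | 1 | 0 | 0 || 0 | 0
0 | 0 | 1 | 0 | 1 || 1 | 0
0 | 0 | 1 | 1 | 0 || 0 | 0
0 | 0 | 1 | 1 | 1 || 1 | 0
0 | 1 | 0 | 0 | 0 || 0 | 0
0 | 1 | 0 | 0 | 1 || 1 | 0
0 | 1 | 0 | 1 | 0 || 0 | 0
0 | 1 | 0 | 1 | 1 || 1 | 0
0 | 1 | 1 | 0 | 0 || 0 | 0
0 | 1 | 1 | 0 | 1 || 1 | 0
0 | 1 | 1 | 1 | 0 || 0 | 0
0 | 1 | 1 | 1 | 1 || 1 | 0
1 | 0 | 0 | 0 | 0 || 0 | 1
1 | 0 | 0 | 0 | 1 || 1 | 1
1 | 0 | 0 | 1 | 0 || 0 | 1
1 | 0 | 0 | 1 | 1 || 1 | 1
1 | 0 | 1 | 0 | 0 || 0 | 1
1 | 0 | 1 | 0 | 1 || 1 | 1
1 | 0 | 1 | 1 | 0 || 0 | 1
1 | 0 | 1 | 1 | 1 || 1 | 1
1 | 1 | 0 | 0 | 0 || 1 | 0
1 | 1 | 0 | 0 | 1 || 0 | 0
1 | 1 | 0 | 1 | 0 || 1 | 0
1 | 1 | 0 | 1 | 1 || 0 | 0
1 | 1 | 1 | 0 | 0 || 1 | 0
1 | 1 | 1 | 0 | 1 || 0 | 0
1 | 1 | 1 | 1 | 0 || 1 | 0
1 | 1 | 1 | 1 | 1 || 0 | 0
The columns differ at x=0, y=0, z=0, w=0, v=1 (φ=1, ψ=0), so they are not equivalent.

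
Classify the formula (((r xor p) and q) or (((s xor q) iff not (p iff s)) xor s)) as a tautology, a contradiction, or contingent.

contingent

p  q  r  s  |  (r xor p)  ((r xor p) and q)  (s xor q)  (p iff s)  not (p iff s)  φ
T  T  T  T  |      F              F              F          T            F        F
T  T  T  F  |      F              F              T          F            T        T
T  T  F  T  |      T              T              F          T            F        T
T  T  F  F  |      T              T              T          F            T        T
T  F  T  T  |      F              F              T          T            F        T
T  F  T  F  |      F              F              F          F            T        F
T  F  F  T  |      T              F              T          T            F        T
T  F  F  F  |      T              F              F          F            T        F
F  T  T  T  |      T              T              F          F            T        T
F  T  T  F  |      T              T              T          T            F        T
F  T  F  T  |      F              F              F          F            T        T
F  T  F  F  |      F              F              T          T            F        F
F  F  T  T  |      T              F              T          F            T        F
F  F  T  F  |      T              F              F          T            F        T
F  F  F  T  |      F              F              T          F            T        F
F  F  F  F  |      F              F              F          T            F        T
10 of 16 rows are T, so the formula is contingent.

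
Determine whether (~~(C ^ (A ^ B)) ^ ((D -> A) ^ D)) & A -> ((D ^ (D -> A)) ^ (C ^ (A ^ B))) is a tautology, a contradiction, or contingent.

A | B | C | D || (A ^ B) | (C ^ (A ^ B)) | ~(C ^ (A ^ B)) | ~~(C ^ (A ^ B)) | (D -> A) | ((D -> A) ^ D) | (D ^ (D -> A)) | φ
F | F | F | F ||    F    |       F       |       T        |        F        |    T     |       T        |       T        | T
F | F | F | T ||    F    |       F       |       T        |        F        |    F     |       T        |       T        | T
F | F | T | F ||    F    |       T       |       F        |        T        |    T     |       T        |       T        | T
F | F | T | T ||    F    |       T       |       F        |        T        |    F     |       T        |       T        | T
F | T | F | F ||    T    |       T       |       F        |        T        |    T     |       T        |       T        | T
F | T | F | T ||    T    |       T       |       F        |        T        |    F     |       T        |       T        | T
F | T | T | F ||    T    |       F       |       T        |        F        |    T     |       T        |       T        | T
F | T | T | T ||    T    |       F       |       T        |        F        |    F     |       T        |       T        | T
T | F | F | F ||    T    |       T       |       F        |        T        |    T     |       T        |       T        | T
T | F | F | T ||    T    |       T       |       F        |        T        |    T     |       F        |       F        | T
T | F | T | F ||    T    |       F       |       T        |        F        |    T     |       T        |       T        | T
T | F | T | T ||    T    |       F       |       T        |        F        |    T     |       F        |       F        | T
T | T | F | F ||    F    |       F       |       T        |        F        |    T     |       T        |       T        | T
T | T | F | T ||    F    |       F       |       T        |        F        |    T     |       F        |       F        | T
T | T | T | F ||    F    |       T       |       F        |        T        |    T     |       T        |       T        | T
T | T | T | T ||    F    |       T       |       F        |        T        |    T     |       F        |       F        | T
Every row is T, so the formula is a tautology.

tautology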